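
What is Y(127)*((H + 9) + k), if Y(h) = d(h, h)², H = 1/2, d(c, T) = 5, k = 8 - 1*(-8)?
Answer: 1275/2 ≈ 637.50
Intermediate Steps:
k = 16 (k = 8 + 8 = 16)
H = ½ ≈ 0.50000
Y(h) = 25 (Y(h) = 5² = 25)
Y(127)*((H + 9) + k) = 25*((½ + 9) + 16) = 25*(19/2 + 16) = 25*(51/2) = 1275/2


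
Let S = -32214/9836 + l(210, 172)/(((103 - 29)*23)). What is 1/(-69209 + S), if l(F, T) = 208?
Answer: -4185218/289667948147 ≈ -1.4448e-5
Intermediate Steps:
S = -13195585/4185218 (S = -32214/9836 + 208/(((103 - 29)*23)) = -32214*1/9836 + 208/((74*23)) = -16107/4918 + 208/1702 = -16107/4918 + 208*(1/1702) = -16107/4918 + 104/851 = -13195585/4185218 ≈ -3.1529)
1/(-69209 + S) = 1/(-69209 - 13195585/4185218) = 1/(-289667948147/4185218) = -4185218/289667948147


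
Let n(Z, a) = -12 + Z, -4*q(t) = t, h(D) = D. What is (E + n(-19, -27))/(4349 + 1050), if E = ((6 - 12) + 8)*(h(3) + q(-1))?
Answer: -49/10798 ≈ -0.0045379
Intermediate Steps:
q(t) = -t/4
E = 13/2 (E = ((6 - 12) + 8)*(3 - 1/4*(-1)) = (-6 + 8)*(3 + 1/4) = 2*(13/4) = 13/2 ≈ 6.5000)
(E + n(-19, -27))/(4349 + 1050) = (13/2 + (-12 - 19))/(4349 + 1050) = (13/2 - 31)/5399 = -49/2*1/5399 = -49/10798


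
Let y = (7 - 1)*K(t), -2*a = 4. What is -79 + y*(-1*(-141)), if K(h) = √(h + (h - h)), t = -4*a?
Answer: -79 + 1692*√2 ≈ 2313.8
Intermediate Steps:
a = -2 (a = -½*4 = -2)
t = 8 (t = -4*(-2) = 8)
K(h) = √h (K(h) = √(h + 0) = √h)
y = 12*√2 (y = (7 - 1)*√8 = 6*(2*√2) = 12*√2 ≈ 16.971)
-79 + y*(-1*(-141)) = -79 + (12*√2)*(-1*(-141)) = -79 + (12*√2)*141 = -79 + 1692*√2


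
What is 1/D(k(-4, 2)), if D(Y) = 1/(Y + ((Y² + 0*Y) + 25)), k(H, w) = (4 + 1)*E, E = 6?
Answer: 955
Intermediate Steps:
k(H, w) = 30 (k(H, w) = (4 + 1)*6 = 5*6 = 30)
D(Y) = 1/(25 + Y + Y²) (D(Y) = 1/(Y + ((Y² + 0) + 25)) = 1/(Y + (Y² + 25)) = 1/(Y + (25 + Y²)) = 1/(25 + Y + Y²))
1/D(k(-4, 2)) = 1/(1/(25 + 30 + 30²)) = 1/(1/(25 + 30 + 900)) = 1/(1/955) = 955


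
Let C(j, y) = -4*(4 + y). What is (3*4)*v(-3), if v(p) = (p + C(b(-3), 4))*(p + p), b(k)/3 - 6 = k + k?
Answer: 2520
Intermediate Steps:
b(k) = 18 + 6*k (b(k) = 18 + 3*(k + k) = 18 + 3*(2*k) = 18 + 6*k)
C(j, y) = -16 - 4*y
v(p) = 2*p*(-32 + p) (v(p) = (p + (-16 - 4*4))*(p + p) = (p + (-16 - 16))*(2*p) = (p - 32)*(2*p) = (-32 + p)*(2*p) = 2*p*(-32 + p))
(3*4)*v(-3) = (3*4)*(2*(-3)*(-32 - 3)) = 12*(2*(-3)*(-35)) = 12*210 = 2520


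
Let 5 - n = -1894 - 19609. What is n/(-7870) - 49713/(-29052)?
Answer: -38934851/38106540 ≈ -1.0217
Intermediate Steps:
n = 21508 (n = 5 - (-1894 - 19609) = 5 - 1*(-21503) = 5 + 21503 = 21508)
n/(-7870) - 49713/(-29052) = 21508/(-7870) - 49713/(-29052) = 21508*(-1/7870) - 49713*(-1/29052) = -10754/3935 + 16571/9684 = -38934851/38106540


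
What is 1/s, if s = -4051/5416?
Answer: -5416/4051 ≈ -1.3370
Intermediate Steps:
s = -4051/5416 (s = -4051*1/5416 = -4051/5416 ≈ -0.74797)
1/s = 1/(-4051/5416) = -5416/4051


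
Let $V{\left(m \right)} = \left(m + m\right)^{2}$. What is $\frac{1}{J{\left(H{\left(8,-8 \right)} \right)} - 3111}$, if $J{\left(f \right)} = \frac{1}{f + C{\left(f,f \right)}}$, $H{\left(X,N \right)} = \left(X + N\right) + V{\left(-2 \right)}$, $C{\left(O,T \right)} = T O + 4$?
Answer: $- \frac{276}{858635} \approx -0.00032144$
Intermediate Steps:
$V{\left(m \right)} = 4 m^{2}$ ($V{\left(m \right)} = \left(2 m\right)^{2} = 4 m^{2}$)
$C{\left(O,T \right)} = 4 + O T$ ($C{\left(O,T \right)} = O T + 4 = 4 + O T$)
$H{\left(X,N \right)} = 16 + N + X$ ($H{\left(X,N \right)} = \left(X + N\right) + 4 \left(-2\right)^{2} = \left(N + X\right) + 4 \cdot 4 = \left(N + X\right) + 16 = 16 + N + X$)
$J{\left(f \right)} = \frac{1}{4 + f + f^{2}}$ ($J{\left(f \right)} = \frac{1}{f + \left(4 + f f\right)} = \frac{1}{f + \left(4 + f^{2}\right)} = \frac{1}{4 + f + f^{2}}$)
$\frac{1}{J{\left(H{\left(8,-8 \right)} \right)} - 3111} = \frac{1}{\frac{1}{4 + \left(16 - 8 + 8\right) + \left(16 - 8 + 8\right)^{2}} - 3111} = \frac{1}{\frac{1}{4 + 16 + 16^{2}} - 3111} = \frac{1}{\frac{1}{4 + 16 + 256} - 3111} = \frac{1}{\frac{1}{276} - 3111} = \frac{1}{- \frac{858635}{276}} = - \frac{276}{858635}$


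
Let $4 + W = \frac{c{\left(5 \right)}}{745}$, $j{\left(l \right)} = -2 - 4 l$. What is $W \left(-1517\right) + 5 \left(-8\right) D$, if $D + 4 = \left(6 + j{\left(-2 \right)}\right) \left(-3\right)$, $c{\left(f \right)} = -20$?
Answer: $\frac{1148600}{149} \approx 7708.7$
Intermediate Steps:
$D = -40$ ($D = -4 + \left(6 - -6\right) \left(-3\right) = -4 + \left(6 + \left(-2 + 8\right)\right) \left(-3\right) = -4 + \left(6 + 6\right) \left(-3\right) = -4 + 12 \left(-3\right) = -4 - 36 = -40$)
$W = - \frac{600}{149}$ ($W = -4 - \frac{20}{745} = -4 - \frac{4}{149} = - \frac{600}{149} \approx -4.0268$)
$W \left(-1517\right) + 5 \left(-8\right) D = \left(- \frac{600}{149}\right) \left(-1517\right) + 5 \left(-8\right) \left(-40\right) = \frac{910200}{149} - -1600 = \frac{910200}{149} + 1600 = \frac{1148600}{149}$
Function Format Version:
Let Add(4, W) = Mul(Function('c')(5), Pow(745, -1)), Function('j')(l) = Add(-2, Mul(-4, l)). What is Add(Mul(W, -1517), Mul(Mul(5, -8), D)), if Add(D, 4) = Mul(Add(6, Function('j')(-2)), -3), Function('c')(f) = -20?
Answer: Rational(1148600, 149) ≈ 7708.7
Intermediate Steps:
D = -40 (D = Add(-4, Mul(Add(6, Add(-2, Mul(-4, -2))), -3)) = Add(-4, Mul(Add(6, Add(-2, 8)), -3)) = Add(-4, Mul(Add(6, 6), -3)) = Add(-4, Mul(12, -3)) = Add(-4, -36) = -40)
W = Rational(-600, 149) (W = Add(-4, Mul(-20, Pow(745, -1))) = Add(-4, Mul(-20, Rational(1, 745))) = Add(-4, Rational(-4, 149)) = Rational(-600, 149) ≈ -4.0268)
Add(Mul(W, -1517), Mul(Mul(5, -8), D)) = Add(Mul(Rational(-600, 149), -1517), Mul(Mul(5, -8), -40)) = Add(Rational(910200, 149), Mul(-40, -40)) = Add(Rational(910200, 149), 1600) = Rational(1148600, 149)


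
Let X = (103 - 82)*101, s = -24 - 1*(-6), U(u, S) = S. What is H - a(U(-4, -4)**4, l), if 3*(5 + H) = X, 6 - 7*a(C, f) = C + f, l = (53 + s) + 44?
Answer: 749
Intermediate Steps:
s = -18 (s = -24 + 6 = -18)
l = 79 (l = (53 - 18) + 44 = 35 + 44 = 79)
X = 2121 (X = 21*101 = 2121)
a(C, f) = 6/7 - C/7 - f/7 (a(C, f) = 6/7 - (C + f)/7 = 6/7 + (-C/7 - f/7) = 6/7 - C/7 - f/7)
H = 702 (H = -5 + (1/3)*2121 = -5 + 707 = 702)
H - a(U(-4, -4)**4, l) = 702 - (6/7 - 1/7*(-4)**4 - 1/7*79) = 702 - (6/7 - 1/7*256 - 79/7) = 702 - (6/7 - 256/7 - 79/7) = 702 - 1*(-47) = 702 + 47 = 749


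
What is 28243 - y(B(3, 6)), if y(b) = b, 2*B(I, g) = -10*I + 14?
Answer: 28251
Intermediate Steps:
B(I, g) = 7 - 5*I (B(I, g) = (-10*I + 14)/2 = (14 - 10*I)/2 = 7 - 5*I)
28243 - y(B(3, 6)) = 28243 - (7 - 5*3) = 28243 - (7 - 15) = 28243 - 1*(-8) = 28243 + 8 = 28251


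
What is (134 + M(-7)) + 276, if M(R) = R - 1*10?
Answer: 393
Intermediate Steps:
M(R) = -10 + R (M(R) = R - 10 = -10 + R)
(134 + M(-7)) + 276 = (134 + (-10 - 7)) + 276 = (134 - 17) + 276 = 117 + 276 = 393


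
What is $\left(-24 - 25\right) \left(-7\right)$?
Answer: $343$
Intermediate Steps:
$\left(-24 - 25\right) \left(-7\right) = \left(-49\right) \left(-7\right) = 343$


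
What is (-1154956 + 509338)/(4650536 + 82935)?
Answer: -645618/4733471 ≈ -0.13639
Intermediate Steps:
(-1154956 + 509338)/(4650536 + 82935) = -645618/4733471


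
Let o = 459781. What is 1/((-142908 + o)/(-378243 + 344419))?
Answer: -33824/316873 ≈ -0.10674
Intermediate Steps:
1/((-142908 + o)/(-378243 + 344419)) = 1/((-142908 + 459781)/(-378243 + 344419)) = 1/(316873/(-33824)) = 1/(316873*(-1/33824)) = 1/(-316873/33824) = -33824/316873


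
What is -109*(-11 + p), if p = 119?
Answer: -11772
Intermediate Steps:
-109*(-11 + p) = -109*(-11 + 119) = -109*108 = -11772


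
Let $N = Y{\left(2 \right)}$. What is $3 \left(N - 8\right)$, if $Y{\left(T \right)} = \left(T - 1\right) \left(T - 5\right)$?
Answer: $-33$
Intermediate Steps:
$Y{\left(T \right)} = \left(-1 + T\right) \left(-5 + T\right)$
$N = -3$ ($N = 5 + 2^{2} - 12 = 5 + 4 - 12 = -3$)
$3 \left(N - 8\right) = 3 \left(-3 - 8\right) = 3 \left(-11\right) = -33$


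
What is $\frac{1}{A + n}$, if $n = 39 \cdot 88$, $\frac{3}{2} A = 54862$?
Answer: $\frac{3}{120020} \approx 2.4996 \cdot 10^{-5}$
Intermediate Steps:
$A = \frac{109724}{3}$ ($A = \frac{2}{3} \cdot 54862 = \frac{109724}{3} \approx 36575.0$)
$n = 3432$
$\frac{1}{A + n} = \frac{1}{\frac{109724}{3} + 3432} = \frac{1}{\frac{120020}{3}} = \frac{3}{120020}$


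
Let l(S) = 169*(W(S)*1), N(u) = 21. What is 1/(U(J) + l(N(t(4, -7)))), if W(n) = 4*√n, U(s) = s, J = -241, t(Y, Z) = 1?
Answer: 241/9538415 + 676*√21/9538415 ≈ 0.00035004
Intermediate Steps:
l(S) = 676*√S (l(S) = 169*((4*√S)*1) = 169*(4*√S) = 676*√S)
1/(U(J) + l(N(t(4, -7)))) = 1/(-241 + 676*√21)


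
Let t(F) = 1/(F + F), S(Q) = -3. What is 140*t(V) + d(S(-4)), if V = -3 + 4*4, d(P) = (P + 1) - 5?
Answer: -21/13 ≈ -1.6154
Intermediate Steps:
d(P) = -4 + P (d(P) = (1 + P) - 5 = -4 + P)
V = 13 (V = -3 + 16 = 13)
t(F) = 1/(2*F)
140*t(V) + d(S(-4)) = 140*((1/2)/13) + (-4 - 3) = 140*((1/2)*(1/13)) - 7 = 140*(1/26) - 7 = 70/13 - 7 = -21/13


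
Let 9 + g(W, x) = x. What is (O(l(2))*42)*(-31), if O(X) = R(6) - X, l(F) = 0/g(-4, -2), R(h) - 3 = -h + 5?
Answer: -2604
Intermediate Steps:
R(h) = 8 - h (R(h) = 3 + (-h + 5) = 3 + (5 - h) = 8 - h)
g(W, x) = -9 + x
l(F) = 0 (l(F) = 0/(-9 - 2) = 0/(-11) = 0*(-1/11) = 0)
O(X) = 2 - X (O(X) = (8 - 1*6) - X = (8 - 6) - X = 2 - X)
(O(l(2))*42)*(-31) = ((2 - 1*0)*42)*(-31) = ((2 + 0)*42)*(-31) = (2*42)*(-31) = 84*(-31) = -2604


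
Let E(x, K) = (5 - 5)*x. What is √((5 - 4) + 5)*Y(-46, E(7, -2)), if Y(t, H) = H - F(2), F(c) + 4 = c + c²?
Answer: -2*√6 ≈ -4.8990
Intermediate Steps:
E(x, K) = 0 (E(x, K) = 0*x = 0)
F(c) = -4 + c + c² (F(c) = -4 + (c + c²) = -4 + c + c²)
Y(t, H) = -2 + H (Y(t, H) = H - (-4 + 2 + 2²) = H - (-4 + 2 + 4) = H - 1*2 = H - 2 = -2 + H)
√((5 - 4) + 5)*Y(-46, E(7, -2)) = √((5 - 4) + 5)*(-2 + 0) = √(1 + 5)*(-2) = √6*(-2) = -2*√6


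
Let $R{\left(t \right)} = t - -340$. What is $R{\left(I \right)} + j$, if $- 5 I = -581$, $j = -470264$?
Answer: $- \frac{2349039}{5} \approx -4.6981 \cdot 10^{5}$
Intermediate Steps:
$I = \frac{581}{5}$ ($I = \left(- \frac{1}{5}\right) \left(-581\right) = \frac{581}{5} \approx 116.2$)
$R{\left(t \right)} = 340 + t$ ($R{\left(t \right)} = t + 340 = 340 + t$)
$R{\left(I \right)} + j = \left(340 + \frac{581}{5}\right) - 470264 = \frac{2281}{5} - 470264 = - \frac{2349039}{5}$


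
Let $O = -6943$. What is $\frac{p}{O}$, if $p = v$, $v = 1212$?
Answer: $- \frac{1212}{6943} \approx -0.17456$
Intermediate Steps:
$p = 1212$
$\frac{p}{O} = \frac{1212}{-6943} = 1212 \left(- \frac{1}{6943}\right) = - \frac{1212}{6943}$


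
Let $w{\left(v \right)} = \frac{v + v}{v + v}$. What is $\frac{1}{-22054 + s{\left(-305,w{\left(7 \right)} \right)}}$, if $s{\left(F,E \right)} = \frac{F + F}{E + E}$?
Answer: $- \frac{1}{22359} \approx -4.4725 \cdot 10^{-5}$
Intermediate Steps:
$w{\left(v \right)} = 1$ ($w{\left(v \right)} = \frac{2 v}{2 v} = 2 v \frac{1}{2 v} = 1$)
$s{\left(F,E \right)} = \frac{F}{E}$ ($s{\left(F,E \right)} = \frac{2 F}{2 E} = 2 F \frac{1}{2 E} = \frac{F}{E}$)
$\frac{1}{-22054 + s{\left(-305,w{\left(7 \right)} \right)}} = \frac{1}{-22054 - \frac{305}{1}} = \frac{1}{-22054 - 305} = \frac{1}{-22359} = - \frac{1}{22359}$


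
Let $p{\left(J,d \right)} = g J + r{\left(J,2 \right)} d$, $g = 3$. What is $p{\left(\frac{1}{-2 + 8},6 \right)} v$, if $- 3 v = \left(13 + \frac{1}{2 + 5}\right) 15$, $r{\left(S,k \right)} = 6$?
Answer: $- \frac{16790}{7} \approx -2398.6$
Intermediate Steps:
$p{\left(J,d \right)} = 3 J + 6 d$
$v = - \frac{460}{7}$ ($v = - \frac{\left(13 + \frac{1}{2 + 5}\right) 15}{3} = - \frac{\left(13 + \frac{1}{7}\right) 15}{3} = - \frac{\frac{92}{7} \cdot 15}{3} = \left(- \frac{1}{3}\right) \frac{1380}{7} = - \frac{460}{7} \approx -65.714$)
$p{\left(\frac{1}{-2 + 8},6 \right)} v = \left(\frac{3}{-2 + 8} + 6 \cdot 6\right) \left(- \frac{460}{7}\right) = \left(\frac{3}{6} + 36\right) \left(- \frac{460}{7}\right) = \left(3 \cdot \frac{1}{6} + 36\right) \left(- \frac{460}{7}\right) = \left(\frac{1}{2} + 36\right) \left(- \frac{460}{7}\right) = \frac{73}{2} \left(- \frac{460}{7}\right) = - \frac{16790}{7}$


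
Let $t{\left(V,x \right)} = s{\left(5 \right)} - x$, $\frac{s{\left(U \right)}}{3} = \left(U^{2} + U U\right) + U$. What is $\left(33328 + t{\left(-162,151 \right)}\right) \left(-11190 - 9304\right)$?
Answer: $-683310948$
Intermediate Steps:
$s{\left(U \right)} = 3 U + 6 U^{2}$ ($s{\left(U \right)} = 3 \left(\left(U^{2} + U U\right) + U\right) = 3 \left(\left(U^{2} + U^{2}\right) + U\right) = 3 \left(2 U^{2} + U\right) = 3 \left(U + 2 U^{2}\right) = 3 U + 6 U^{2}$)
$t{\left(V,x \right)} = 165 - x$ ($t{\left(V,x \right)} = 3 \cdot 5 \left(1 + 2 \cdot 5\right) - x = 3 \cdot 5 \left(1 + 10\right) - x = 3 \cdot 5 \cdot 11 - x = 165 - x$)
$\left(33328 + t{\left(-162,151 \right)}\right) \left(-11190 - 9304\right) = \left(33328 + \left(165 - 151\right)\right) \left(-11190 - 9304\right) = \left(33328 + \left(165 - 151\right)\right) \left(-20494\right) = \left(33328 + 14\right) \left(-20494\right) = 33342 \left(-20494\right) = -683310948$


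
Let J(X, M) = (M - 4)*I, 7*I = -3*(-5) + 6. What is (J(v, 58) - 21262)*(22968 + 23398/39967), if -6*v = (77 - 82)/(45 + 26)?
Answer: -19369493079400/39967 ≈ -4.8464e+8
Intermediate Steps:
v = 5/426 (v = -(77 - 82)/(6*(45 + 26)) = -(-5)/(6*71) = -⅙*(-5/71) = 5/426 ≈ 0.011737)
I = 3 (I = (-3*(-5) + 6)/7 = (15 + 6)/7 = (⅐)*21 = 3)
J(X, M) = -12 + 3*M (J(X, M) = (M - 4)*3 = (-4 + M)*3 = -12 + 3*M)
(J(v, 58) - 21262)*(22968 + 23398/39967) = ((-12 + 3*58) - 21262)*(22968 + 23398/39967) = ((-12 + 174) - 21262)*(22968 + 23398*(1/39967)) = (162 - 21262)*(22968 + 23398/39967) = -21100*917985454/39967 = -19369493079400/39967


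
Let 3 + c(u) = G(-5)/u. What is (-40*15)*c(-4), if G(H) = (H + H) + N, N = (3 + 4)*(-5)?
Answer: -4950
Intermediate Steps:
N = -35 (N = 7*(-5) = -35)
G(H) = -35 + 2*H (G(H) = (H + H) - 35 = 2*H - 35 = -35 + 2*H)
c(u) = -3 - 45/u (c(u) = -3 + (-35 + 2*(-5))/u = -3 + (-35 - 10)/u = -3 - 45/u)
(-40*15)*c(-4) = (-40*15)*(-3 - 45/(-4)) = -600*(-3 - 45*(-¼)) = -600*(-3 + 45/4) = -600*33/4 = -4950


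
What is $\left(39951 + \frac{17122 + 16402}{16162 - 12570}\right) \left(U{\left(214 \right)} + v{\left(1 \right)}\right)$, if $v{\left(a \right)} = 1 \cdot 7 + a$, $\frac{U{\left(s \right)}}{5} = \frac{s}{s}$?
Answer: $\frac{466496927}{898} \approx 5.1948 \cdot 10^{5}$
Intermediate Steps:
$U{\left(s \right)} = 5$ ($U{\left(s \right)} = 5 \frac{s}{s} = 5 \cdot 1 = 5$)
$v{\left(a \right)} = 7 + a$
$\left(39951 + \frac{17122 + 16402}{16162 - 12570}\right) \left(U{\left(214 \right)} + v{\left(1 \right)}\right) = \left(39951 + \frac{17122 + 16402}{16162 - 12570}\right) \left(5 + \left(7 + 1\right)\right) = \left(39951 + \frac{33524}{3592}\right) \left(5 + 8\right) = \left(39951 + 33524 \cdot \frac{1}{3592}\right) 13 = \left(39951 + \frac{8381}{898}\right) 13 = \frac{35884379}{898} \cdot 13 = \frac{466496927}{898}$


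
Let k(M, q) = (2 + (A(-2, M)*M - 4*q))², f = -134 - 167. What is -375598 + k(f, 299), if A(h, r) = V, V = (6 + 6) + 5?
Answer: 39453123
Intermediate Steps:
V = 17 (V = 12 + 5 = 17)
A(h, r) = 17
f = -301
k(M, q) = (2 - 4*q + 17*M)² (k(M, q) = (2 + (17*M - 4*q))² = (2 + (-4*q + 17*M))² = (2 - 4*q + 17*M)²)
-375598 + k(f, 299) = -375598 + (2 - 4*299 + 17*(-301))² = -375598 + (2 - 1196 - 5117)² = -375598 + (-6311)² = -375598 + 39828721 = 39453123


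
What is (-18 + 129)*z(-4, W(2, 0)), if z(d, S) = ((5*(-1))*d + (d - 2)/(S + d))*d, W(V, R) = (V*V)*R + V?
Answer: -10212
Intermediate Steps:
W(V, R) = V + R*V**2 (W(V, R) = V**2*R + V = R*V**2 + V = V + R*V**2)
z(d, S) = d*(-5*d + (-2 + d)/(S + d)) (z(d, S) = (-5*d + (-2 + d)/(S + d))*d = d*(-5*d + (-2 + d)/(S + d)))
(-18 + 129)*z(-4, W(2, 0)) = (-18 + 129)*(-4*(-2 - 4 - 5*(-4)**2 - 5*2*(1 + 0*2)*(-4))/(2*(1 + 0*2) - 4)) = 111*(-4*(-2 - 4 - 5*16 - 5*2*(1 + 0)*(-4))/(2*(1 + 0) - 4)) = 111*(-4*(-2 - 4 - 80 - 5*2*1*(-4))/(2*1 - 4)) = 111*(-4*(-2 - 4 - 80 - 5*2*(-4))/(2 - 4)) = 111*(-4*(-2 - 4 - 80 + 40)/(-2)) = 111*(-4*(-1/2)*(-46)) = 111*(-92) = -10212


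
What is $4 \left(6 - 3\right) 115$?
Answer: $1380$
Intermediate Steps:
$4 \left(6 - 3\right) 115 = 4 \cdot 3 \cdot 115 = 12 \cdot 115 = 1380$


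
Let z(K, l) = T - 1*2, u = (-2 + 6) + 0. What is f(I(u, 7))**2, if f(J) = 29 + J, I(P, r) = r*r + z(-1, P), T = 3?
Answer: 6241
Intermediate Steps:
u = 4 (u = 4 + 0 = 4)
z(K, l) = 1 (z(K, l) = 3 - 1*2 = 3 - 2 = 1)
I(P, r) = 1 + r**2 (I(P, r) = r*r + 1 = r**2 + 1 = 1 + r**2)
f(I(u, 7))**2 = (29 + (1 + 7**2))**2 = (29 + (1 + 49))**2 = (29 + 50)**2 = 79**2 = 6241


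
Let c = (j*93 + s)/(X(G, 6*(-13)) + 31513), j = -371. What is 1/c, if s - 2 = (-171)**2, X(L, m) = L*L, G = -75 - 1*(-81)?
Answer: -31549/5260 ≈ -5.9979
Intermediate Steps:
G = 6 (G = -75 + 81 = 6)
X(L, m) = L**2
s = 29243 (s = 2 + (-171)**2 = 2 + 29241 = 29243)
c = -5260/31549 (c = (-371*93 + 29243)/(6**2 + 31513) = (-34503 + 29243)/(36 + 31513) = -5260/31549 ≈ -0.16672)
1/c = 1/(-5260/31549) = -31549/5260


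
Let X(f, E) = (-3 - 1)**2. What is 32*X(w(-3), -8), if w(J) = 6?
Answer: 512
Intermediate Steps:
X(f, E) = 16 (X(f, E) = (-4)**2 = 16)
32*X(w(-3), -8) = 32*16 = 512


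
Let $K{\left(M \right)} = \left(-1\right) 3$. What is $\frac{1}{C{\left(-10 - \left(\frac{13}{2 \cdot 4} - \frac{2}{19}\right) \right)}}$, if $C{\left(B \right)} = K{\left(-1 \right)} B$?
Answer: $\frac{152}{5253} \approx 0.028936$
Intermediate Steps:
$K{\left(M \right)} = -3$
$C{\left(B \right)} = - 3 B$
$\frac{1}{C{\left(-10 - \left(\frac{13}{2 \cdot 4} - \frac{2}{19}\right) \right)}} = \frac{1}{\left(-3\right) \left(-10 - \left(\frac{13}{2 \cdot 4} - \frac{2}{19}\right)\right)} = \frac{1}{\left(-3\right) \left(-10 - \left(\frac{13}{8} - \frac{2}{19}\right)\right)} = \frac{1}{\left(-3\right) \left(-10 - \frac{231}{152}\right)} = \frac{1}{\left(-3\right) \left(- \frac{1751}{152}\right)} = \frac{1}{\frac{5253}{152}} = \frac{152}{5253}$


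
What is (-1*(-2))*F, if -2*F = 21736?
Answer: -21736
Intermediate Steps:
F = -10868 (F = -½*21736 = -10868)
(-1*(-2))*F = -1*(-2)*(-10868) = 2*(-10868) = -21736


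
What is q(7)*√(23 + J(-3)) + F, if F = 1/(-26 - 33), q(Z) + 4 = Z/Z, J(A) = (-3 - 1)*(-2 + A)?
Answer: -1/59 - 3*√43 ≈ -19.689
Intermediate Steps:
J(A) = 8 - 4*A (J(A) = -4*(-2 + A) = 8 - 4*A)
q(Z) = -3 (q(Z) = -4 + Z/Z = -4 + 1 = -3)
F = -1/59 (F = 1/(-59) = -1/59 ≈ -0.016949)
q(7)*√(23 + J(-3)) + F = -3*√(23 + (8 - 4*(-3))) - 1/59 = -3*√(23 + (8 + 12)) - 1/59 = -3*√(23 + 20) - 1/59 = -3*√43 - 1/59 = -1/59 - 3*√43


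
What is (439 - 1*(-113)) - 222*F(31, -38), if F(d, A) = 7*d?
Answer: -47622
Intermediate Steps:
(439 - 1*(-113)) - 222*F(31, -38) = (439 - 1*(-113)) - 1554*31 = (439 + 113) - 222*217 = 552 - 48174 = -47622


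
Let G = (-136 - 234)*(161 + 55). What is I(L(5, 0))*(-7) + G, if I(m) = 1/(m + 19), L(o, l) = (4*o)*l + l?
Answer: -1518487/19 ≈ -79920.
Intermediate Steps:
G = -79920 (G = -370*216 = -79920)
L(o, l) = l + 4*l*o (L(o, l) = 4*l*o + l = l + 4*l*o)
I(m) = 1/(19 + m)
I(L(5, 0))*(-7) + G = -7/(19 + 0*(1 + 4*5)) - 79920 = -7/(19 + 0*(1 + 20)) - 79920 = -7/(19 + 0*21) - 79920 = -7/(19 + 0) - 79920 = -7/19 - 79920 = -1518487/19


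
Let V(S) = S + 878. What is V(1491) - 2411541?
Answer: -2409172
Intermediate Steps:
V(S) = 878 + S
V(1491) - 2411541 = (878 + 1491) - 2411541 = 2369 - 2411541 = -2409172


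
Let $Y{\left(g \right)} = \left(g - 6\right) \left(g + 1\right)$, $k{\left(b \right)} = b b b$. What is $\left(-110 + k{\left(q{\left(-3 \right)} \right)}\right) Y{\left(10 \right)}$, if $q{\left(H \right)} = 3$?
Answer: $-3652$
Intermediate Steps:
$k{\left(b \right)} = b^{3}$ ($k{\left(b \right)} = b^{2} b = b^{3}$)
$Y{\left(g \right)} = \left(1 + g\right) \left(-6 + g\right)$ ($Y{\left(g \right)} = \left(-6 + g\right) \left(1 + g\right) = \left(1 + g\right) \left(-6 + g\right)$)
$\left(-110 + k{\left(q{\left(-3 \right)} \right)}\right) Y{\left(10 \right)} = \left(-110 + 3^{3}\right) \left(-6 + 10^{2} - 50\right) = \left(-110 + 27\right) \left(-6 + 100 - 50\right) = \left(-83\right) 44 = -3652$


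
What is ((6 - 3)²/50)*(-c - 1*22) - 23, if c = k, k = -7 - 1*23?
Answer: -539/25 ≈ -21.560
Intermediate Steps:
k = -30 (k = -7 - 23 = -30)
c = -30
((6 - 3)²/50)*(-c - 1*22) - 23 = ((6 - 3)²/50)*(-1*(-30) - 1*22) - 23 = (3²*(1/50))*(30 - 22) - 23 = (9*(1/50))*8 - 23 = (9/50)*8 - 23 = 36/25 - 23 = -539/25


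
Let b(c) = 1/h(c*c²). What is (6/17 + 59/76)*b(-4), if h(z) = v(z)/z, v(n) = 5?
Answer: -23344/1615 ≈ -14.454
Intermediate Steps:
h(z) = 5/z
b(c) = c³/5 (b(c) = 1/(5/((c*c²))) = 1/(5/(c³)) = 1/(5/c³) = c³/5)
(6/17 + 59/76)*b(-4) = (6/17 + 59/76)*((⅕)*(-4)³) = (6*(1/17) + 59*(1/76))*((⅕)*(-64)) = (6/17 + 59/76)*(-64/5) = (1459/1292)*(-64/5) = -23344/1615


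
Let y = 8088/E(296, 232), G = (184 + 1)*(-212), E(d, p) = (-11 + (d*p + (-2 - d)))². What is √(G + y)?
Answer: 2*I*√45823665233023/68363 ≈ 198.04*I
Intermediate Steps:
E(d, p) = (-13 - d + d*p)² (E(d, p) = (-11 + (-2 - d + d*p))² = (-13 - d + d*p)²)
G = -39220 (G = 185*(-212) = -39220)
y = 8088/4673499769 (y = 8088/((13 + 296 - 1*296*232)²) = 8088/((13 + 296 - 68672)²) = 8088/((-68363)²) = 8088/4673499769 ≈ 1.7306e-6)
√(G + y) = √(-39220 + 8088/4673499769) = √(-183294660932092/4673499769) = 2*I*√45823665233023/68363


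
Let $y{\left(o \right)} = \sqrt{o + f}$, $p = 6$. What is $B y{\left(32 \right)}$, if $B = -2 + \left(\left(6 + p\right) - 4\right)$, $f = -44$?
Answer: $12 i \sqrt{3} \approx 20.785 i$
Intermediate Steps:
$y{\left(o \right)} = \sqrt{-44 + o}$ ($y{\left(o \right)} = \sqrt{o - 44} = \sqrt{-44 + o}$)
$B = 6$ ($B = -2 + \left(\left(6 + 6\right) - 4\right) = -2 + \left(12 - 4\right) = -2 + 8 = 6$)
$B y{\left(32 \right)} = 6 \sqrt{-44 + 32} = 6 \sqrt{-12} = 6 \cdot 2 i \sqrt{3} = 12 i \sqrt{3}$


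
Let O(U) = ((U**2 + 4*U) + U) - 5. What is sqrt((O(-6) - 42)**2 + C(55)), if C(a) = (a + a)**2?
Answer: sqrt(13781) ≈ 117.39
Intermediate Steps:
C(a) = 4*a**2 (C(a) = (2*a)**2 = 4*a**2)
O(U) = -5 + U**2 + 5*U (O(U) = (U**2 + 5*U) - 5 = -5 + U**2 + 5*U)
sqrt((O(-6) - 42)**2 + C(55)) = sqrt(((-5 + (-6)**2 + 5*(-6)) - 42)**2 + 4*55**2) = sqrt(((-5 + 36 - 30) - 42)**2 + 4*3025) = sqrt((1 - 42)**2 + 12100) = sqrt((-41)**2 + 12100) = sqrt(1681 + 12100) = sqrt(13781)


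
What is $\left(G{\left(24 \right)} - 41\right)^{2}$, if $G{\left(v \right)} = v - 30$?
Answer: $2209$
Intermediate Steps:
$G{\left(v \right)} = -30 + v$
$\left(G{\left(24 \right)} - 41\right)^{2} = \left(\left(-30 + 24\right) - 41\right)^{2} = \left(-6 - 41\right)^{2} = \left(-47\right)^{2} = 2209$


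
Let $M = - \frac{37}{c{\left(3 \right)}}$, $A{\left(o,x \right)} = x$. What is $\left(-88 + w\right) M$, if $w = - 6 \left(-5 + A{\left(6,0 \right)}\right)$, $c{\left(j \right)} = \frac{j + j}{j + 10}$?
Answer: $\frac{13949}{3} \approx 4649.7$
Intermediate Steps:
$c{\left(j \right)} = \frac{2 j}{10 + j}$
$w = 30$ ($w = - 6 \left(-5 + 0\right) = \left(-6\right) \left(-5\right) = 30$)
$M = - \frac{481}{6}$ ($M = - \frac{37}{2 \cdot 3 \frac{1}{10 + 3}} = - \frac{37}{2 \cdot 3 \cdot \frac{1}{13}} = - \frac{37}{\frac{6}{13}} = \left(-37\right) \frac{13}{6} = - \frac{481}{6} \approx -80.167$)
$\left(-88 + w\right) M = \left(-88 + 30\right) \left(- \frac{481}{6}\right) = \left(-58\right) \left(- \frac{481}{6}\right) = \frac{13949}{3}$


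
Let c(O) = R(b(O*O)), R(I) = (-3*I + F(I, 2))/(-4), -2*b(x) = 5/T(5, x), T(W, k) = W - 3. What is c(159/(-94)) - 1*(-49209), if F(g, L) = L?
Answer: 787321/16 ≈ 49208.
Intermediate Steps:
T(W, k) = -3 + W
b(x) = -5/4 (b(x) = -5/(2*(-3 + 5)) = -5/(2*2) = -½*5/2 = -5/4)
R(I) = -½ + 3*I/4 (R(I) = (-3*I + 2)/(-4) = (2 - 3*I)*(-¼) = -½ + 3*I/4)
c(O) = -23/16 (c(O) = -½ + (¾)*(-5/4) = -½ - 15/16 = -23/16)
c(159/(-94)) - 1*(-49209) = -23/16 - 1*(-49209) = -23/16 + 49209 = 787321/16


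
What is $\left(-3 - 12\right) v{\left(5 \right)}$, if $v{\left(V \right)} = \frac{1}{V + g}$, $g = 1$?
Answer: $- \frac{5}{2} \approx -2.5$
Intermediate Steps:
$v{\left(V \right)} = \frac{1}{1 + V}$ ($v{\left(V \right)} = \frac{1}{V + 1} = \frac{1}{1 + V}$)
$\left(-3 - 12\right) v{\left(5 \right)} = \frac{-3 - 12}{1 + 5} = - \frac{15}{6} = \left(-15\right) \frac{1}{6} = - \frac{5}{2}$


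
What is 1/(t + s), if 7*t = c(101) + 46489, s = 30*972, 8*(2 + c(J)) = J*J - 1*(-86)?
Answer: 56/2015143 ≈ 2.7790e-5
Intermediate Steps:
c(J) = 35/4 + J**2/8 (c(J) = -2 + (J*J - 1*(-86))/8 = -2 + (J**2 + 86)/8 = -2 + (86 + J**2)/8 = -2 + (43/4 + J**2/8) = 35/4 + J**2/8)
s = 29160
t = 382183/56 (t = ((35/4 + (1/8)*101**2) + 46489)/7 = ((35/4 + (1/8)*10201) + 46489)/7 = ((35/4 + 10201/8) + 46489)/7 = (10271/8 + 46489)/7 = (1/7)*(382183/8) = 382183/56 ≈ 6824.7)
1/(t + s) = 1/(382183/56 + 29160) = 1/(2015143/56) = 56/2015143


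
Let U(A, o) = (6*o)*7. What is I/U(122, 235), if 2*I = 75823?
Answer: 75823/19740 ≈ 3.8411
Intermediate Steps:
I = 75823/2 (I = (½)*75823 = 75823/2 ≈ 37912.)
U(A, o) = 42*o
I/U(122, 235) = 75823/(2*((42*235))) = (75823/2)/9870 = (75823/2)*(1/9870) = 75823/19740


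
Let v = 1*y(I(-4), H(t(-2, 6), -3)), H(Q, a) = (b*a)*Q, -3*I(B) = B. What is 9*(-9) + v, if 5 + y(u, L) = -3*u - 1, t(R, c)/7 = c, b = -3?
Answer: -91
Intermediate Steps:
I(B) = -B/3
t(R, c) = 7*c
H(Q, a) = -3*Q*a (H(Q, a) = (-3*a)*Q = -3*Q*a)
y(u, L) = -6 - 3*u (y(u, L) = -5 + (-3*u - 1) = -5 + (-1 - 3*u) = -6 - 3*u)
v = -10 (v = 1*(-6 - (-1)*(-4)) = 1*(-6 - 3*4/3) = 1*(-6 - 4) = 1*(-10) = -10)
9*(-9) + v = 9*(-9) - 10 = -81 - 10 = -91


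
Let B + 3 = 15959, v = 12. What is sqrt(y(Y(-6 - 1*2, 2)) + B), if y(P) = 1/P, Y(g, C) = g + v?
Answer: 5*sqrt(2553)/2 ≈ 126.32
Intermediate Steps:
Y(g, C) = 12 + g (Y(g, C) = g + 12 = 12 + g)
B = 15956 (B = -3 + 15959 = 15956)
sqrt(y(Y(-6 - 1*2, 2)) + B) = sqrt(1/(12 + (-6 - 1*2)) + 15956) = sqrt(1/(12 + (-6 - 2)) + 15956) = sqrt(1/(12 - 8) + 15956) = sqrt(1/4 + 15956) = sqrt(63825/4) = 5*sqrt(2553)/2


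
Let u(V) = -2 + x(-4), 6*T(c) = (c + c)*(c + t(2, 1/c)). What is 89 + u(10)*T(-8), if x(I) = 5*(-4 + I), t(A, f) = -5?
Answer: -1367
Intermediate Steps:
x(I) = -20 + 5*I
T(c) = c*(-5 + c)/3 (T(c) = ((c + c)*(c - 5))/6 = ((2*c)*(-5 + c))/6 = (2*c*(-5 + c))/6 = c*(-5 + c)/3)
u(V) = -42 (u(V) = -2 + (-20 + 5*(-4)) = -2 + (-20 - 20) = -2 - 40 = -42)
89 + u(10)*T(-8) = 89 - 14*(-8)*(-5 - 8) = 89 - 14*(-8)*(-13) = 89 - 42*104/3 = 89 - 1456 = -1367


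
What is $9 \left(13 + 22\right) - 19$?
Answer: $296$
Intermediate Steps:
$9 \left(13 + 22\right) - 19 = 9 \cdot 35 - 19 = 315 - 19 = 296$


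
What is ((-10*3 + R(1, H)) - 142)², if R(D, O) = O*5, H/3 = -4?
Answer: 53824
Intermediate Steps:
H = -12 (H = 3*(-4) = -12)
R(D, O) = 5*O
((-10*3 + R(1, H)) - 142)² = ((-10*3 + 5*(-12)) - 142)² = ((-30 - 60) - 142)² = (-90 - 142)² = (-232)² = 53824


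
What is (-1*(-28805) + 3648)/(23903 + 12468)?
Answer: 32453/36371 ≈ 0.89228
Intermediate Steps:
(-1*(-28805) + 3648)/(23903 + 12468) = (28805 + 3648)/36371 = 32453*(1/36371) = 32453/36371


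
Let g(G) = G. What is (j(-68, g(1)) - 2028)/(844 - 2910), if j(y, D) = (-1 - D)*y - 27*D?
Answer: 1919/2066 ≈ 0.92885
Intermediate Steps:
j(y, D) = -27*D + y*(-1 - D) (j(y, D) = y*(-1 - D) - 27*D = -27*D + y*(-1 - D))
(j(-68, g(1)) - 2028)/(844 - 2910) = ((-1*(-68) - 27*1 - 1*1*(-68)) - 2028)/(844 - 2910) = ((68 - 27 + 68) - 2028)/(-2066) = (109 - 2028)*(-1/2066) = -1919*(-1/2066) = 1919/2066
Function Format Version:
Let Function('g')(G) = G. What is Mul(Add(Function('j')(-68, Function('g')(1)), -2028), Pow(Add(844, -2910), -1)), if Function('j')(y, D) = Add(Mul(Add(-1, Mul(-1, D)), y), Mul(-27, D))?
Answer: Rational(1919, 2066) ≈ 0.92885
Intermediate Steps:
Function('j')(y, D) = Add(Mul(-27, D), Mul(y, Add(-1, Mul(-1, D)))) (Function('j')(y, D) = Add(Mul(y, Add(-1, Mul(-1, D))), Mul(-27, D)) = Add(Mul(-27, D), Mul(y, Add(-1, Mul(-1, D)))))
Mul(Add(Function('j')(-68, Function('g')(1)), -2028), Pow(Add(844, -2910), -1)) = Mul(Add(Add(Mul(-1, -68), Mul(-27, 1), Mul(-1, 1, -68)), -2028), Pow(Add(844, -2910), -1)) = Mul(Add(Add(68, -27, 68), -2028), Pow(-2066, -1)) = Mul(Add(109, -2028), Rational(-1, 2066)) = Mul(-1919, Rational(-1, 2066)) = Rational(1919, 2066)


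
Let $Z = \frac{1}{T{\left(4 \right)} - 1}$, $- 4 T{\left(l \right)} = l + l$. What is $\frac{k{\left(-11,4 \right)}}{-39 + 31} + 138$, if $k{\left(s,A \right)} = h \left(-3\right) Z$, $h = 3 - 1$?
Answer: $\frac{551}{4} \approx 137.75$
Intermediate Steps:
$T{\left(l \right)} = - \frac{l}{2}$ ($T{\left(l \right)} = - \frac{l + l}{4} = - \frac{2 l}{4} = - \frac{l}{2}$)
$h = 2$ ($h = 3 - 1 = 2$)
$Z = - \frac{1}{3}$ ($Z = \frac{1}{\left(- \frac{1}{2}\right) 4 - 1} = \frac{1}{-2 - 1} = \frac{1}{-3} = - \frac{1}{3} \approx -0.33333$)
$k{\left(s,A \right)} = 2$ ($k{\left(s,A \right)} = 2 \left(-3\right) \left(- \frac{1}{3}\right) = \left(-6\right) \left(- \frac{1}{3}\right) = 2$)
$\frac{k{\left(-11,4 \right)}}{-39 + 31} + 138 = \frac{2}{-39 + 31} + 138 = \frac{2}{-8} + 138 = 2 \left(- \frac{1}{8}\right) + 138 = - \frac{1}{4} + 138 = \frac{551}{4}$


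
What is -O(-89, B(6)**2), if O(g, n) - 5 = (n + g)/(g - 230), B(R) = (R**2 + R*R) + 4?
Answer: 372/29 ≈ 12.828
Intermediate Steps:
B(R) = 4 + 2*R**2 (B(R) = (R**2 + R**2) + 4 = 2*R**2 + 4 = 4 + 2*R**2)
O(g, n) = 5 + (g + n)/(-230 + g) (O(g, n) = 5 + (n + g)/(g - 230) = 5 + (g + n)/(-230 + g))
-O(-89, B(6)**2) = -(-1150 + (4 + 2*6**2)**2 + 6*(-89))/(-230 - 89) = -(-1150 + (4 + 2*36)**2 - 534)/(-319) = -(-1)*(-1150 + (4 + 72)**2 - 534)/319 = -(-1)*(-1150 + 76**2 - 534)/319 = -(-1)*(-1150 + 5776 - 534)/319 = -(-1)*4092/319 = -1*(-372/29) = 372/29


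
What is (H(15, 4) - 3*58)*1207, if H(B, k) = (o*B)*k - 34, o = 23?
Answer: 1414604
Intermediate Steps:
H(B, k) = -34 + 23*B*k (H(B, k) = (23*B)*k - 34 = 23*B*k - 34 = -34 + 23*B*k)
(H(15, 4) - 3*58)*1207 = ((-34 + 23*15*4) - 3*58)*1207 = ((-34 + 1380) - 174)*1207 = (1346 - 174)*1207 = 1172*1207 = 1414604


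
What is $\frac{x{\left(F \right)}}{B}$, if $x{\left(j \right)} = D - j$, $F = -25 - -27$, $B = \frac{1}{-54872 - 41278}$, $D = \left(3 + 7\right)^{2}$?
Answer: $-9422700$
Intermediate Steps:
$D = 100$ ($D = 10^{2} = 100$)
$B = - \frac{1}{96150}$ ($B = \frac{1}{-96150} = - \frac{1}{96150} \approx -1.04 \cdot 10^{-5}$)
$F = 2$ ($F = -25 + 27 = 2$)
$x{\left(j \right)} = 100 - j$
$\frac{x{\left(F \right)}}{B} = \frac{100 - 2}{- \frac{1}{96150}} = \left(100 - 2\right) \left(-96150\right) = 98 \left(-96150\right) = -9422700$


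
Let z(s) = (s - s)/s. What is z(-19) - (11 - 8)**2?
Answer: -9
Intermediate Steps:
z(s) = 0 (z(s) = 0/s = 0)
z(-19) - (11 - 8)**2 = 0 - (11 - 8)**2 = 0 - 1*3**2 = 0 - 1*9 = 0 - 9 = -9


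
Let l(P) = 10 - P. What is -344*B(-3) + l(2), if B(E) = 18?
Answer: -6184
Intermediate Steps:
-344*B(-3) + l(2) = -344*18 + (10 - 1*2) = -6192 + (10 - 2) = -6192 + 8 = -6184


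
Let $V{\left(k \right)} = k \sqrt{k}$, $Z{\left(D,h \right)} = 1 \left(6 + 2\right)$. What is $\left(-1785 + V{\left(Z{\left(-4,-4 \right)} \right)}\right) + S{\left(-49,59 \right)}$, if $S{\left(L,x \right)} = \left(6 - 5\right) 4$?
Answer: $-1781 + 16 \sqrt{2} \approx -1758.4$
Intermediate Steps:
$Z{\left(D,h \right)} = 8$ ($Z{\left(D,h \right)} = 1 \cdot 8 = 8$)
$V{\left(k \right)} = k^{\frac{3}{2}}$
$S{\left(L,x \right)} = 4$ ($S{\left(L,x \right)} = 1 \cdot 4 = 4$)
$\left(-1785 + V{\left(Z{\left(-4,-4 \right)} \right)}\right) + S{\left(-49,59 \right)} = \left(-1785 + 8^{\frac{3}{2}}\right) + 4 = \left(-1785 + 16 \sqrt{2}\right) + 4 = -1781 + 16 \sqrt{2}$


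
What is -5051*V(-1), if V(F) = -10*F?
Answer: -50510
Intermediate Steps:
V(F) = -10*F
-5051*V(-1) = -(-50510)*(-1) = -5051*10 = -50510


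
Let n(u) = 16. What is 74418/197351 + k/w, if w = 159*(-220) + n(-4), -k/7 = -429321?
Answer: -590486549745/6900180364 ≈ -85.576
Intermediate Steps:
k = 3005247 (k = -7*(-429321) = 3005247)
w = -34964 (w = 159*(-220) + 16 = -34980 + 16 = -34964)
74418/197351 + k/w = 74418/197351 + 3005247/(-34964) = 74418*(1/197351) + 3005247*(-1/34964) = 74418/197351 - 3005247/34964 = -590486549745/6900180364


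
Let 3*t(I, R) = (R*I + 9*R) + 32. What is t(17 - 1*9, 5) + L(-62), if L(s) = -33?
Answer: 6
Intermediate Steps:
t(I, R) = 32/3 + 3*R + I*R/3 (t(I, R) = ((R*I + 9*R) + 32)/3 = ((I*R + 9*R) + 32)/3 = ((9*R + I*R) + 32)/3 = (32 + 9*R + I*R)/3 = 32/3 + 3*R + I*R/3)
t(17 - 1*9, 5) + L(-62) = (32/3 + 3*5 + (⅓)*(17 - 1*9)*5) - 33 = (32/3 + 15 + (⅓)*(17 - 9)*5) - 33 = (32/3 + 15 + (⅓)*8*5) - 33 = (32/3 + 15 + 40/3) - 33 = 39 - 33 = 6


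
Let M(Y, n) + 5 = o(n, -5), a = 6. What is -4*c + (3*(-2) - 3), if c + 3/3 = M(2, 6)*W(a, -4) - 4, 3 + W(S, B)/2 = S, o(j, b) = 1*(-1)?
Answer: 155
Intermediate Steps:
o(j, b) = -1
W(S, B) = -6 + 2*S
M(Y, n) = -6 (M(Y, n) = -5 - 1 = -6)
c = -41 (c = -1 + (-6*(-6 + 2*6) - 4) = -1 + (-6*(-6 + 12) - 4) = -1 + (-6*6 - 4) = -1 + (-36 - 4) = -1 - 40 = -41)
-4*c + (3*(-2) - 3) = -4*(-41) + (3*(-2) - 3) = 164 + (-6 - 3) = 164 - 9 = 155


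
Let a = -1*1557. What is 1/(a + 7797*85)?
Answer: 1/661188 ≈ 1.5124e-6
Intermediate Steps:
a = -1557
1/(a + 7797*85) = 1/(-1557 + 7797*85) = 1/(-1557 + 662745) = 1/661188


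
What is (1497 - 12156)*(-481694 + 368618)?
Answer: 1205277084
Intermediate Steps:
(1497 - 12156)*(-481694 + 368618) = -10659*(-113076) = 1205277084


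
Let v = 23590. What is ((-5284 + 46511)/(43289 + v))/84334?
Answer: 41227/5640173586 ≈ 7.3095e-6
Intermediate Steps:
((-5284 + 46511)/(43289 + v))/84334 = ((-5284 + 46511)/(43289 + 23590))/84334 = (41227/66879)*(1/84334) = 41227/5640173586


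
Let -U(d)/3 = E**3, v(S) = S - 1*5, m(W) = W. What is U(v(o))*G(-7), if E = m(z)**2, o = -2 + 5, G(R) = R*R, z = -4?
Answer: -602112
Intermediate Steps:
G(R) = R**2
o = 3
v(S) = -5 + S (v(S) = S - 5 = -5 + S)
E = 16 (E = (-4)**2 = 16)
U(d) = -12288 (U(d) = -3*16**3 = -3*4096 = -12288)
U(v(o))*G(-7) = -12288*(-7)**2 = -12288*49 = -602112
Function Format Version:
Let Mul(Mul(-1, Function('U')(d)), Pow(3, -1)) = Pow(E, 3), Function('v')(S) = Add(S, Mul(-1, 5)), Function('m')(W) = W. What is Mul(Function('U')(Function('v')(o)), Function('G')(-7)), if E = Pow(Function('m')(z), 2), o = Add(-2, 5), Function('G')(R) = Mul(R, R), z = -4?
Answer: -602112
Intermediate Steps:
Function('G')(R) = Pow(R, 2)
o = 3
Function('v')(S) = Add(-5, S) (Function('v')(S) = Add(S, -5) = Add(-5, S))
E = 16 (E = Pow(-4, 2) = 16)
Function('U')(d) = -12288 (Function('U')(d) = Mul(-3, Pow(16, 3)) = Mul(-3, 4096) = -12288)
Mul(Function('U')(Function('v')(o)), Function('G')(-7)) = Mul(-12288, Pow(-7, 2)) = Mul(-12288, 49) = -602112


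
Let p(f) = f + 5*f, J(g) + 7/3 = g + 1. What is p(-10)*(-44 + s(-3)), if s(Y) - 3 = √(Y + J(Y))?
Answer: 2460 - 20*I*√66 ≈ 2460.0 - 162.48*I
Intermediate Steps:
J(g) = -4/3 + g (J(g) = -7/3 + (g + 1) = -7/3 + (1 + g) = -4/3 + g)
s(Y) = 3 + √(-4/3 + 2*Y) (s(Y) = 3 + √(Y + (-4/3 + Y)) = 3 + √(-4/3 + 2*Y))
p(f) = 6*f
p(-10)*(-44 + s(-3)) = (6*(-10))*(-44 + (3 + √(-12 + 18*(-3))/3)) = -60*(-44 + (3 + √(-12 - 54)/3)) = -60*(-44 + (3 + √(-66)/3)) = -60*(-44 + (3 + (I*√66)/3)) = -60*(-44 + (3 + I*√66/3)) = -60*(-41 + I*√66/3) = 2460 - 20*I*√66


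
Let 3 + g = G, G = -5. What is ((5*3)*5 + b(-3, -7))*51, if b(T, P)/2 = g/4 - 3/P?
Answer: 25653/7 ≈ 3664.7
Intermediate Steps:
g = -8 (g = -3 - 5 = -8)
b(T, P) = -4 - 6/P (b(T, P) = 2*(-8/4 - 3/P) = 2*(-8*¼ - 3/P) = 2*(-2 - 3/P) = -4 - 6/P)
((5*3)*5 + b(-3, -7))*51 = ((5*3)*5 + (-4 - 6/(-7)))*51 = (15*5 + (-4 - 6*(-⅐)))*51 = (75 + (-4 + 6/7))*51 = (75 - 22/7)*51 = (503/7)*51 = 25653/7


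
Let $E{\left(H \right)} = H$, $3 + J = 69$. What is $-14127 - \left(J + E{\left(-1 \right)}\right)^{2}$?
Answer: $-18352$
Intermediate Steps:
$J = 66$ ($J = -3 + 69 = 66$)
$-14127 - \left(J + E{\left(-1 \right)}\right)^{2} = -14127 - \left(66 - 1\right)^{2} = -14127 - 65^{2} = -14127 - 4225 = -18352$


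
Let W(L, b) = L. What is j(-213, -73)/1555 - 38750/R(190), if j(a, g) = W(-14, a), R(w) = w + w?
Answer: -6026157/59090 ≈ -101.98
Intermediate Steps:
R(w) = 2*w
j(a, g) = -14
j(-213, -73)/1555 - 38750/R(190) = -14/1555 - 38750/(2*190) = -14*1/1555 - 38750/380 = -14/1555 - 38750*1/380 = -14/1555 - 3875/38 = -6026157/59090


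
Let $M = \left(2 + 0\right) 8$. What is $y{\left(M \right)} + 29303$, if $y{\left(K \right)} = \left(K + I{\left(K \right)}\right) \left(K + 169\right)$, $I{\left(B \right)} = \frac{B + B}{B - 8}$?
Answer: $33003$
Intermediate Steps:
$M = 16$ ($M = 2 \cdot 8 = 16$)
$I{\left(B \right)} = \frac{2 B}{-8 + B}$
$y{\left(K \right)} = \left(169 + K\right) \left(K + \frac{2 K}{-8 + K}\right)$ ($y{\left(K \right)} = \left(K + \frac{2 K}{-8 + K}\right) \left(K + 169\right) = \left(K + \frac{2 K}{-8 + K}\right) \left(169 + K\right) = \left(169 + K\right) \left(K + \frac{2 K}{-8 + K}\right)$)
$y{\left(M \right)} + 29303 = \frac{16 \left(-1014 + 16^{2} + 163 \cdot 16\right)}{-8 + 16} + 29303 = \frac{16 \left(-1014 + 256 + 2608\right)}{8} + 29303 = 16 \cdot \frac{1}{8} \cdot 1850 + 29303 = 3700 + 29303 = 33003$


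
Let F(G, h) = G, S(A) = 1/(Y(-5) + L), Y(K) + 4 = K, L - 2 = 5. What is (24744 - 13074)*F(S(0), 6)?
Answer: -5835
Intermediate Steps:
L = 7 (L = 2 + 5 = 7)
Y(K) = -4 + K
S(A) = -½ (S(A) = 1/((-4 - 5) + 7) = 1/(-9 + 7) = 1/(-2) = -½)
(24744 - 13074)*F(S(0), 6) = (24744 - 13074)*(-½) = 11670*(-½) = -5835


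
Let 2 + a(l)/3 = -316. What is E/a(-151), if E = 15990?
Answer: -2665/159 ≈ -16.761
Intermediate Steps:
a(l) = -954 (a(l) = -6 + 3*(-316) = -6 - 948 = -954)
E/a(-151) = 15990/(-954) = 15990*(-1/954) = -2665/159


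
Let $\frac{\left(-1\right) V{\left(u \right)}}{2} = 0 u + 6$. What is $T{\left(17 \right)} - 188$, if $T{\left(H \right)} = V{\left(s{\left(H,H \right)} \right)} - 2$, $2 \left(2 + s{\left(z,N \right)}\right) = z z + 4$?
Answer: $-202$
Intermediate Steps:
$s{\left(z,N \right)} = \frac{z^{2}}{2}$ ($s{\left(z,N \right)} = -2 + \frac{z z + 4}{2} = -2 + \frac{z^{2} + 4}{2} = -2 + \frac{4 + z^{2}}{2} = -2 + \left(2 + \frac{z^{2}}{2}\right) = \frac{z^{2}}{2}$)
$V{\left(u \right)} = -12$ ($V{\left(u \right)} = - 2 \left(0 u + 6\right) = - 2 \left(0 + 6\right) = \left(-2\right) 6 = -12$)
$T{\left(H \right)} = -14$ ($T{\left(H \right)} = -12 - 2 = -14$)
$T{\left(17 \right)} - 188 = -14 - 188 = -202$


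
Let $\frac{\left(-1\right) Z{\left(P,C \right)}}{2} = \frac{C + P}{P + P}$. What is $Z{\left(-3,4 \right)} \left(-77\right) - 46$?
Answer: $- \frac{215}{3} \approx -71.667$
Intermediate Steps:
$Z{\left(P,C \right)} = - \frac{C + P}{P}$ ($Z{\left(P,C \right)} = - 2 \frac{C + P}{P + P} = - 2 \frac{C + P}{2 P} = - \frac{C + P}{P}$)
$Z{\left(-3,4 \right)} \left(-77\right) - 46 = \frac{\left(-1\right) 4 - -3}{-3} \left(-77\right) - 46 = - \frac{-4 + 3}{3} \left(-77\right) - 46 = \left(- \frac{1}{3}\right) \left(-1\right) \left(-77\right) - 46 = \frac{1}{3} \left(-77\right) - 46 = - \frac{77}{3} - 46 = - \frac{215}{3}$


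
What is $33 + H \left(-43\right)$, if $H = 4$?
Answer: $-139$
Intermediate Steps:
$33 + H \left(-43\right) = 33 + 4 \left(-43\right) = 33 - 172 = -139$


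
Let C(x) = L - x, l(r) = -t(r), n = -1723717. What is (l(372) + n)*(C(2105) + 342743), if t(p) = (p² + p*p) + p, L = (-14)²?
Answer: -681960094738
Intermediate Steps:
L = 196
t(p) = p + 2*p² (t(p) = (p² + p²) + p = 2*p² + p = p + 2*p²)
l(r) = -r*(1 + 2*r)
C(x) = 196 - x
(l(372) + n)*(C(2105) + 342743) = (-1*372*(1 + 2*372) - 1723717)*((196 - 1*2105) + 342743) = (-1*372*(1 + 744) - 1723717)*((196 - 2105) + 342743) = (-1*372*745 - 1723717)*(-1909 + 342743) = (-277140 - 1723717)*340834 = -2000857*340834 = -681960094738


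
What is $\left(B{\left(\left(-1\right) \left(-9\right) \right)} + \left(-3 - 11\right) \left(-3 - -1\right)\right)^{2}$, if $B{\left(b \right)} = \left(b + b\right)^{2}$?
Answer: $123904$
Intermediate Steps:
$B{\left(b \right)} = 4 b^{2}$ ($B{\left(b \right)} = \left(2 b\right)^{2} = 4 b^{2}$)
$\left(B{\left(\left(-1\right) \left(-9\right) \right)} + \left(-3 - 11\right) \left(-3 - -1\right)\right)^{2} = \left(4 \left(\left(-1\right) \left(-9\right)\right)^{2} + \left(-3 - 11\right) \left(-3 - -1\right)\right)^{2} = \left(4 \cdot 9^{2} - 14 \left(-3 + 1\right)\right)^{2} = \left(4 \cdot 81 - -28\right)^{2} = \left(324 + 28\right)^{2} = 352^{2} = 123904$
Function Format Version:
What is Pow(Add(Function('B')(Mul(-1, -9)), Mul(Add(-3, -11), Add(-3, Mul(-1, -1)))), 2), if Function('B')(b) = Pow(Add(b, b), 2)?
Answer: 123904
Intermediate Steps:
Function('B')(b) = Mul(4, Pow(b, 2)) (Function('B')(b) = Pow(Mul(2, b), 2) = Mul(4, Pow(b, 2)))
Pow(Add(Function('B')(Mul(-1, -9)), Mul(Add(-3, -11), Add(-3, Mul(-1, -1)))), 2) = Pow(Add(Mul(4, Pow(Mul(-1, -9), 2)), Mul(Add(-3, -11), Add(-3, Mul(-1, -1)))), 2) = Pow(Add(Mul(4, Pow(9, 2)), Mul(-14, Add(-3, 1))), 2) = Pow(Add(Mul(4, 81), Mul(-14, -2)), 2) = Pow(Add(324, 28), 2) = Pow(352, 2) = 123904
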